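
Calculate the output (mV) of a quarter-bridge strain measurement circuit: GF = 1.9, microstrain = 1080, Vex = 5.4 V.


Quarter bridge output: Vout = (GF * epsilon * Vex) / 4.
Vout = (1.9 * 1080e-6 * 5.4) / 4
Vout = 0.0110808 / 4 V
Vout = 0.0027702 V = 2.7702 mV

2.7702 mV


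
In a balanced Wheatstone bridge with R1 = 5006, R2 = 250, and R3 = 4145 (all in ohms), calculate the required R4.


At balance: R1*R4 = R2*R3, so R4 = R2*R3/R1.
R4 = 250 * 4145 / 5006
R4 = 1036250 / 5006
R4 = 207.0 ohm

207.0 ohm


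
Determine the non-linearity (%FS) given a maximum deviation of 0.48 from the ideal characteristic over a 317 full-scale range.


Linearity error = (max deviation / full scale) * 100%.
Linearity = (0.48 / 317) * 100
Linearity = 0.151 %FS

0.151 %FS


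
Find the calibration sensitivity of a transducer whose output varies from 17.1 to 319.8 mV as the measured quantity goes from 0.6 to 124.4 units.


Sensitivity = (y2 - y1) / (x2 - x1).
S = (319.8 - 17.1) / (124.4 - 0.6)
S = 302.7 / 123.8
S = 2.4451 mV/unit

2.4451 mV/unit


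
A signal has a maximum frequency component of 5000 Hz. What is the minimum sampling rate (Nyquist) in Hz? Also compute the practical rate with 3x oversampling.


By Nyquist theorem, fs_min = 2 * fmax.
fs_min = 2 * 5000 = 10000 Hz
Practical rate = 3 * fs_min = 3 * 10000 = 30000 Hz

fs_min = 10000 Hz, fs_practical = 30000 Hz


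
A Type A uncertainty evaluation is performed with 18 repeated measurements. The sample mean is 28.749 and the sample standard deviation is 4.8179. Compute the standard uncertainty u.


The standard uncertainty for Type A evaluation is u = s / sqrt(n).
u = 4.8179 / sqrt(18)
u = 4.8179 / 4.2426
u = 1.1356

1.1356


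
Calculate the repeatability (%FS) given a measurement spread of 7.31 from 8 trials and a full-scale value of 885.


Repeatability = (spread / full scale) * 100%.
R = (7.31 / 885) * 100
R = 0.826 %FS

0.826 %FS


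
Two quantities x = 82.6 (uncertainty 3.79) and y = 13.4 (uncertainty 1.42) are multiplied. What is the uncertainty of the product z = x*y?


For a product z = x*y, the relative uncertainty is:
uz/z = sqrt((ux/x)^2 + (uy/y)^2)
Relative uncertainties: ux/x = 3.79/82.6 = 0.045884
uy/y = 1.42/13.4 = 0.10597
z = 82.6 * 13.4 = 1106.8
uz = 1106.8 * sqrt(0.045884^2 + 0.10597^2) = 127.815

127.815


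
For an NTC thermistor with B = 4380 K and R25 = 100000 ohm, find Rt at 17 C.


NTC thermistor equation: Rt = R25 * exp(B * (1/T - 1/T25)).
T in Kelvin: 290.15 K, T25 = 298.15 K
1/T - 1/T25 = 1/290.15 - 1/298.15 = 9.248e-05
B * (1/T - 1/T25) = 4380 * 9.248e-05 = 0.405
Rt = 100000 * exp(0.405) = 149937.5 ohm

149937.5 ohm


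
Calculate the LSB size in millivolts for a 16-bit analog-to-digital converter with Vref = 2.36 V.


The resolution (LSB) of an ADC is Vref / 2^n.
LSB = 2.36 / 2^16
LSB = 2.36 / 65536
LSB = 3.601e-05 V = 0.03601074 mV

0.03601074 mV


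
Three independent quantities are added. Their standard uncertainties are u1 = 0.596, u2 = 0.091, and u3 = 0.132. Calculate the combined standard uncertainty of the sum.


For a sum of independent quantities, uc = sqrt(u1^2 + u2^2 + u3^2).
uc = sqrt(0.596^2 + 0.091^2 + 0.132^2)
uc = sqrt(0.355216 + 0.008281 + 0.017424)
uc = 0.6172

0.6172


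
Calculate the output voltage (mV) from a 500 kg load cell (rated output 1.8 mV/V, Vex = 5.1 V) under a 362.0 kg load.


Vout = rated_output * Vex * (load / capacity).
Vout = 1.8 * 5.1 * (362.0 / 500)
Vout = 1.8 * 5.1 * 0.724
Vout = 6.646 mV

6.646 mV


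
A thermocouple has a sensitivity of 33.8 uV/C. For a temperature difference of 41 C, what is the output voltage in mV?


The thermocouple output V = sensitivity * dT.
V = 33.8 uV/C * 41 C
V = 1385.8 uV
V = 1.386 mV

1.386 mV


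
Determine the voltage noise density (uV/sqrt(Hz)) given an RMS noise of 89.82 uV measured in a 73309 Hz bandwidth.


Noise spectral density = Vrms / sqrt(BW).
NSD = 89.82 / sqrt(73309)
NSD = 89.82 / 270.7563
NSD = 0.3317 uV/sqrt(Hz)

0.3317 uV/sqrt(Hz)


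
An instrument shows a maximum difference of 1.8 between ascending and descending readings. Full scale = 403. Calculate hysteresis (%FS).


Hysteresis = (max difference / full scale) * 100%.
H = (1.8 / 403) * 100
H = 0.447 %FS

0.447 %FS


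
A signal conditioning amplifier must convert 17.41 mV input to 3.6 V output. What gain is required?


Gain = Vout / Vin (converting to same units).
G = 3.6 V / 17.41 mV
G = 3600.0 mV / 17.41 mV
G = 206.78

206.78


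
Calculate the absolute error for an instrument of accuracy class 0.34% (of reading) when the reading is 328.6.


Absolute error = (accuracy% / 100) * reading.
Error = (0.34 / 100) * 328.6
Error = 0.0034 * 328.6
Error = 1.1172

1.1172


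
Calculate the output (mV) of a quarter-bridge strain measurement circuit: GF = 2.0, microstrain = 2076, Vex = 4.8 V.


Quarter bridge output: Vout = (GF * epsilon * Vex) / 4.
Vout = (2.0 * 2076e-6 * 4.8) / 4
Vout = 0.0199296 / 4 V
Vout = 0.0049824 V = 4.9824 mV

4.9824 mV


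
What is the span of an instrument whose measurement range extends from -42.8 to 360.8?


Span = upper range - lower range.
Span = 360.8 - (-42.8)
Span = 403.6

403.6


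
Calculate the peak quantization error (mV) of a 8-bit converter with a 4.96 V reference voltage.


The maximum quantization error is +/- LSB/2.
LSB = Vref / 2^n = 4.96 / 256 = 0.019375 V
Max error = LSB / 2 = 0.019375 / 2 = 0.0096875 V
Max error = 9.6875 mV

9.6875 mV


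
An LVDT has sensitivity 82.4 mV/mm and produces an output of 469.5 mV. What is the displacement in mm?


Displacement = Vout / sensitivity.
d = 469.5 / 82.4
d = 5.698 mm

5.698 mm


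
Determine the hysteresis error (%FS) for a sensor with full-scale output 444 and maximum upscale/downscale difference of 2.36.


Hysteresis = (max difference / full scale) * 100%.
H = (2.36 / 444) * 100
H = 0.532 %FS

0.532 %FS


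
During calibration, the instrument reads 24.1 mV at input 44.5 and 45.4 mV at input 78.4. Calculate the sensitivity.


Sensitivity = (y2 - y1) / (x2 - x1).
S = (45.4 - 24.1) / (78.4 - 44.5)
S = 21.3 / 33.9
S = 0.6283 mV/unit

0.6283 mV/unit


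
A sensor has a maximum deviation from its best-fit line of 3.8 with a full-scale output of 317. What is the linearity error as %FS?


Linearity error = (max deviation / full scale) * 100%.
Linearity = (3.8 / 317) * 100
Linearity = 1.199 %FS

1.199 %FS


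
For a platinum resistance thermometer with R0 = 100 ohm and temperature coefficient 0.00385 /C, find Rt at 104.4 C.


The RTD equation: Rt = R0 * (1 + alpha * T).
Rt = 100 * (1 + 0.00385 * 104.4)
Rt = 100 * (1 + 0.40194)
Rt = 100 * 1.40194
Rt = 140.194 ohm

140.194 ohm


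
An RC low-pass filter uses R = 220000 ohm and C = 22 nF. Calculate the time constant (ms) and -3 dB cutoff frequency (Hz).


Time constant: tau = R * C.
tau = 220000 * 2.20e-08 = 0.00484 s
tau = 4.84 ms
Cutoff frequency: fc = 1 / (2*pi*R*C).
fc = 1 / (2*pi*0.00484) = 32.88 Hz

tau = 4.84 ms, fc = 32.88 Hz


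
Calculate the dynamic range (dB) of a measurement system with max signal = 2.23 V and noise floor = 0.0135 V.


Dynamic range = 20 * log10(Vmax / Vnoise).
DR = 20 * log10(2.23 / 0.0135)
DR = 20 * log10(165.19)
DR = 44.36 dB

44.36 dB


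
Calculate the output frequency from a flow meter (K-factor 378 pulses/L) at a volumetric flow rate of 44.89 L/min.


Frequency = K * Q / 60 (converting L/min to L/s).
f = 378 * 44.89 / 60
f = 16968.42 / 60
f = 282.81 Hz

282.81 Hz


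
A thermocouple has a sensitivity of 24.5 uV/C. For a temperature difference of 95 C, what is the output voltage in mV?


The thermocouple output V = sensitivity * dT.
V = 24.5 uV/C * 95 C
V = 2327.5 uV
V = 2.328 mV

2.328 mV


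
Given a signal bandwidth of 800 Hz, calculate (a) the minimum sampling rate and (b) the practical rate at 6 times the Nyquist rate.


By Nyquist theorem, fs_min = 2 * fmax.
fs_min = 2 * 800 = 1600 Hz
Practical rate = 6 * fs_min = 6 * 1600 = 9600 Hz

fs_min = 1600 Hz, fs_practical = 9600 Hz


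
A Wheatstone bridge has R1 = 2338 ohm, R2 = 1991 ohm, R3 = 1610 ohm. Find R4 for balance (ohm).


At balance: R1*R4 = R2*R3, so R4 = R2*R3/R1.
R4 = 1991 * 1610 / 2338
R4 = 3205510 / 2338
R4 = 1371.05 ohm

1371.05 ohm


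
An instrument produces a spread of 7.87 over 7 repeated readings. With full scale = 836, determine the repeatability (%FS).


Repeatability = (spread / full scale) * 100%.
R = (7.87 / 836) * 100
R = 0.941 %FS

0.941 %FS


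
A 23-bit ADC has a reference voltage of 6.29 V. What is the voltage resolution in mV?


The resolution (LSB) of an ADC is Vref / 2^n.
LSB = 6.29 / 2^23
LSB = 6.29 / 8388608
LSB = 7.5e-07 V = 0.00074983 mV

0.00074983 mV


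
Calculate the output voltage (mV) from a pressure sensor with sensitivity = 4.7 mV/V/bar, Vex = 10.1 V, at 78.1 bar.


Output = sensitivity * Vex * P.
Vout = 4.7 * 10.1 * 78.1
Vout = 47.47 * 78.1
Vout = 3707.41 mV

3707.41 mV


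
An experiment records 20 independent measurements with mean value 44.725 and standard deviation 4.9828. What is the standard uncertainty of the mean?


The standard uncertainty for Type A evaluation is u = s / sqrt(n).
u = 4.9828 / sqrt(20)
u = 4.9828 / 4.4721
u = 1.1142

1.1142


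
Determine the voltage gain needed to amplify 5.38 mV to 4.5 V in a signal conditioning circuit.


Gain = Vout / Vin (converting to same units).
G = 4.5 V / 5.38 mV
G = 4500.0 mV / 5.38 mV
G = 836.43

836.43


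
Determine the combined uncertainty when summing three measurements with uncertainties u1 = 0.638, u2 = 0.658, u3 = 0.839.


For a sum of independent quantities, uc = sqrt(u1^2 + u2^2 + u3^2).
uc = sqrt(0.638^2 + 0.658^2 + 0.839^2)
uc = sqrt(0.407044 + 0.432964 + 0.703921)
uc = 1.2425

1.2425


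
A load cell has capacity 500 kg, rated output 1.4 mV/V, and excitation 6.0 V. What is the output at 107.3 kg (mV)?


Vout = rated_output * Vex * (load / capacity).
Vout = 1.4 * 6.0 * (107.3 / 500)
Vout = 1.4 * 6.0 * 0.2146
Vout = 1.803 mV

1.803 mV


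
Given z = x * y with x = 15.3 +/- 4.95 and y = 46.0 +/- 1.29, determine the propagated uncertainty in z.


For a product z = x*y, the relative uncertainty is:
uz/z = sqrt((ux/x)^2 + (uy/y)^2)
Relative uncertainties: ux/x = 4.95/15.3 = 0.323529
uy/y = 1.29/46.0 = 0.028043
z = 15.3 * 46.0 = 703.8
uz = 703.8 * sqrt(0.323529^2 + 0.028043^2) = 228.554

228.554


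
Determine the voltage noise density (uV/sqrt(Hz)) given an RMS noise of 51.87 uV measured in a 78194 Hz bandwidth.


Noise spectral density = Vrms / sqrt(BW).
NSD = 51.87 / sqrt(78194)
NSD = 51.87 / 279.6319
NSD = 0.1855 uV/sqrt(Hz)

0.1855 uV/sqrt(Hz)


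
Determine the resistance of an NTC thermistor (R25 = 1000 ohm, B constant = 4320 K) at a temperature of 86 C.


NTC thermistor equation: Rt = R25 * exp(B * (1/T - 1/T25)).
T in Kelvin: 359.15 K, T25 = 298.15 K
1/T - 1/T25 = 1/359.15 - 1/298.15 = -0.00056966
B * (1/T - 1/T25) = 4320 * -0.00056966 = -2.461
Rt = 1000 * exp(-2.461) = 85.4 ohm

85.4 ohm


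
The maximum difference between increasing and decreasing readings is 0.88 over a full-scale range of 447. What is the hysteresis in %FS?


Hysteresis = (max difference / full scale) * 100%.
H = (0.88 / 447) * 100
H = 0.197 %FS

0.197 %FS


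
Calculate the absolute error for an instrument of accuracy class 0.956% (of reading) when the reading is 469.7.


Absolute error = (accuracy% / 100) * reading.
Error = (0.956 / 100) * 469.7
Error = 0.00956 * 469.7
Error = 4.4903

4.4903


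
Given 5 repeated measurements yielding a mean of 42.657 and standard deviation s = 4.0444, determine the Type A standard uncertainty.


The standard uncertainty for Type A evaluation is u = s / sqrt(n).
u = 4.0444 / sqrt(5)
u = 4.0444 / 2.2361
u = 1.8087

1.8087


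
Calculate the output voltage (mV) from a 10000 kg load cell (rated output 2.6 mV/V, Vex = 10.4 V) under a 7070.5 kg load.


Vout = rated_output * Vex * (load / capacity).
Vout = 2.6 * 10.4 * (7070.5 / 10000)
Vout = 2.6 * 10.4 * 0.70705
Vout = 19.119 mV

19.119 mV


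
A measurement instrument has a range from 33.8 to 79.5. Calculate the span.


Span = upper range - lower range.
Span = 79.5 - (33.8)
Span = 45.7

45.7


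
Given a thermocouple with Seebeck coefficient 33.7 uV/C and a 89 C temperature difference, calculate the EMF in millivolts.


The thermocouple output V = sensitivity * dT.
V = 33.7 uV/C * 89 C
V = 2999.3 uV
V = 2.999 mV

2.999 mV


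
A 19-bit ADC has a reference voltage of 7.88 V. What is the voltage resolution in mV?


The resolution (LSB) of an ADC is Vref / 2^n.
LSB = 7.88 / 2^19
LSB = 7.88 / 524288
LSB = 1.503e-05 V = 0.01502991 mV

0.01502991 mV


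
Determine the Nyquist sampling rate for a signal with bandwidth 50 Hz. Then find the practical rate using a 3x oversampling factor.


By Nyquist theorem, fs_min = 2 * fmax.
fs_min = 2 * 50 = 100 Hz
Practical rate = 3 * fs_min = 3 * 100 = 300 Hz

fs_min = 100 Hz, fs_practical = 300 Hz


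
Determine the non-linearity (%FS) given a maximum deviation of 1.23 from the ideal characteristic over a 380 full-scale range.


Linearity error = (max deviation / full scale) * 100%.
Linearity = (1.23 / 380) * 100
Linearity = 0.324 %FS

0.324 %FS


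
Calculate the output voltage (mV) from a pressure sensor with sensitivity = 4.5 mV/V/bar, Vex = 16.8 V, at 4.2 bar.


Output = sensitivity * Vex * P.
Vout = 4.5 * 16.8 * 4.2
Vout = 75.6 * 4.2
Vout = 317.52 mV

317.52 mV


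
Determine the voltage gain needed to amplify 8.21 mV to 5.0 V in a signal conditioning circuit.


Gain = Vout / Vin (converting to same units).
G = 5.0 V / 8.21 mV
G = 5000.0 mV / 8.21 mV
G = 609.01

609.01


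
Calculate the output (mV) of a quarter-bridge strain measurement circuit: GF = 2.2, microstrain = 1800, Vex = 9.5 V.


Quarter bridge output: Vout = (GF * epsilon * Vex) / 4.
Vout = (2.2 * 1800e-6 * 9.5) / 4
Vout = 0.03762 / 4 V
Vout = 0.009405 V = 9.405 mV

9.405 mV


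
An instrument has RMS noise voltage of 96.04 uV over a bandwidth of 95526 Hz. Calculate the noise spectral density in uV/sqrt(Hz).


Noise spectral density = Vrms / sqrt(BW).
NSD = 96.04 / sqrt(95526)
NSD = 96.04 / 309.0728
NSD = 0.3107 uV/sqrt(Hz)

0.3107 uV/sqrt(Hz)


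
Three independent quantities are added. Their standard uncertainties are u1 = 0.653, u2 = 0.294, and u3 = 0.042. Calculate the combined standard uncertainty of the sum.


For a sum of independent quantities, uc = sqrt(u1^2 + u2^2 + u3^2).
uc = sqrt(0.653^2 + 0.294^2 + 0.042^2)
uc = sqrt(0.426409 + 0.086436 + 0.001764)
uc = 0.7174

0.7174


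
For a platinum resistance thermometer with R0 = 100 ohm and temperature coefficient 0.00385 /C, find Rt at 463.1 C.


The RTD equation: Rt = R0 * (1 + alpha * T).
Rt = 100 * (1 + 0.00385 * 463.1)
Rt = 100 * (1 + 1.782935)
Rt = 100 * 2.782935
Rt = 278.293 ohm

278.293 ohm


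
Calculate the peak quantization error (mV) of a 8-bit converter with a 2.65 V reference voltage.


The maximum quantization error is +/- LSB/2.
LSB = Vref / 2^n = 2.65 / 256 = 0.01035156 V
Max error = LSB / 2 = 0.01035156 / 2 = 0.00517578 V
Max error = 5.1758 mV

5.1758 mV


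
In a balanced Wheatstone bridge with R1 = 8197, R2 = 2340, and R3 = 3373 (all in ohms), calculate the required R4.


At balance: R1*R4 = R2*R3, so R4 = R2*R3/R1.
R4 = 2340 * 3373 / 8197
R4 = 7892820 / 8197
R4 = 962.89 ohm

962.89 ohm


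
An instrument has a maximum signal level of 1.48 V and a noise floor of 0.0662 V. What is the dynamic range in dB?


Dynamic range = 20 * log10(Vmax / Vnoise).
DR = 20 * log10(1.48 / 0.0662)
DR = 20 * log10(22.36)
DR = 26.99 dB

26.99 dB


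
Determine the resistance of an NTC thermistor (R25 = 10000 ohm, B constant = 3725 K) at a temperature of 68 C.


NTC thermistor equation: Rt = R25 * exp(B * (1/T - 1/T25)).
T in Kelvin: 341.15 K, T25 = 298.15 K
1/T - 1/T25 = 1/341.15 - 1/298.15 = -0.00042275
B * (1/T - 1/T25) = 3725 * -0.00042275 = -1.5748
Rt = 10000 * exp(-1.5748) = 2070.6 ohm

2070.6 ohm


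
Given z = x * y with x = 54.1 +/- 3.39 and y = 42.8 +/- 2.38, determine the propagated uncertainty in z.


For a product z = x*y, the relative uncertainty is:
uz/z = sqrt((ux/x)^2 + (uy/y)^2)
Relative uncertainties: ux/x = 3.39/54.1 = 0.062662
uy/y = 2.38/42.8 = 0.055607
z = 54.1 * 42.8 = 2315.5
uz = 2315.5 * sqrt(0.062662^2 + 0.055607^2) = 193.985

193.985


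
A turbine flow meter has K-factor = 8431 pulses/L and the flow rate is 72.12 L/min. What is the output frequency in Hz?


Frequency = K * Q / 60 (converting L/min to L/s).
f = 8431 * 72.12 / 60
f = 608043.72 / 60
f = 10134.06 Hz

10134.06 Hz


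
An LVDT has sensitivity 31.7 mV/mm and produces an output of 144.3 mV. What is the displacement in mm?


Displacement = Vout / sensitivity.
d = 144.3 / 31.7
d = 4.552 mm

4.552 mm


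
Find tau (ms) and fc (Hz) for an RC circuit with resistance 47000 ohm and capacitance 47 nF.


Time constant: tau = R * C.
tau = 47000 * 4.70e-08 = 0.002209 s
tau = 2.209 ms
Cutoff frequency: fc = 1 / (2*pi*R*C).
fc = 1 / (2*pi*0.002209) = 72.05 Hz

tau = 2.209 ms, fc = 72.05 Hz


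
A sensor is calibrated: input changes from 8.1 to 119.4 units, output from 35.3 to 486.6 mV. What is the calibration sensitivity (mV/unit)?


Sensitivity = (y2 - y1) / (x2 - x1).
S = (486.6 - 35.3) / (119.4 - 8.1)
S = 451.3 / 111.3
S = 4.0548 mV/unit

4.0548 mV/unit


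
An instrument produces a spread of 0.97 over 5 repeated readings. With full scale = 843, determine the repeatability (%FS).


Repeatability = (spread / full scale) * 100%.
R = (0.97 / 843) * 100
R = 0.115 %FS

0.115 %FS


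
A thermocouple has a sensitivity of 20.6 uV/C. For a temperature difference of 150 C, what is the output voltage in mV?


The thermocouple output V = sensitivity * dT.
V = 20.6 uV/C * 150 C
V = 3090.0 uV
V = 3.09 mV

3.09 mV


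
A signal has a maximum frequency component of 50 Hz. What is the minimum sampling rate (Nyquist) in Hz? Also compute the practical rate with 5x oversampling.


By Nyquist theorem, fs_min = 2 * fmax.
fs_min = 2 * 50 = 100 Hz
Practical rate = 5 * fs_min = 5 * 100 = 500 Hz

fs_min = 100 Hz, fs_practical = 500 Hz


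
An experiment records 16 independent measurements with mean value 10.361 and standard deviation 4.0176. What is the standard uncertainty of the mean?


The standard uncertainty for Type A evaluation is u = s / sqrt(n).
u = 4.0176 / sqrt(16)
u = 4.0176 / 4.0
u = 1.0044

1.0044


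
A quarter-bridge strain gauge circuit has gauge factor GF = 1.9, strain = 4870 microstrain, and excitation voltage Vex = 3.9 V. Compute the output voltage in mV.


Quarter bridge output: Vout = (GF * epsilon * Vex) / 4.
Vout = (1.9 * 4870e-6 * 3.9) / 4
Vout = 0.0360867 / 4 V
Vout = 0.00902167 V = 9.0217 mV

9.0217 mV


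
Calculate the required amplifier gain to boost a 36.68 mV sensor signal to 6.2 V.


Gain = Vout / Vin (converting to same units).
G = 6.2 V / 36.68 mV
G = 6200.0 mV / 36.68 mV
G = 169.03

169.03


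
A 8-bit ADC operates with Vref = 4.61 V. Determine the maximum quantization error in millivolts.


The maximum quantization error is +/- LSB/2.
LSB = Vref / 2^n = 4.61 / 256 = 0.01800781 V
Max error = LSB / 2 = 0.01800781 / 2 = 0.00900391 V
Max error = 9.0039 mV

9.0039 mV


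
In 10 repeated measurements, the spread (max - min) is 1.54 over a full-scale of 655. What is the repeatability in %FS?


Repeatability = (spread / full scale) * 100%.
R = (1.54 / 655) * 100
R = 0.235 %FS

0.235 %FS


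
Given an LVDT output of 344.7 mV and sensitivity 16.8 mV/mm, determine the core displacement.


Displacement = Vout / sensitivity.
d = 344.7 / 16.8
d = 20.518 mm

20.518 mm


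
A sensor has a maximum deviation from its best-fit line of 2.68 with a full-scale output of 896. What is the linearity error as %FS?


Linearity error = (max deviation / full scale) * 100%.
Linearity = (2.68 / 896) * 100
Linearity = 0.299 %FS

0.299 %FS


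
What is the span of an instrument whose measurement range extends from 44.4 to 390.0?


Span = upper range - lower range.
Span = 390.0 - (44.4)
Span = 345.6

345.6


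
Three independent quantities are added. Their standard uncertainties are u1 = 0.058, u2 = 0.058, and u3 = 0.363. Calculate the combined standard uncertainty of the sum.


For a sum of independent quantities, uc = sqrt(u1^2 + u2^2 + u3^2).
uc = sqrt(0.058^2 + 0.058^2 + 0.363^2)
uc = sqrt(0.003364 + 0.003364 + 0.131769)
uc = 0.3722

0.3722


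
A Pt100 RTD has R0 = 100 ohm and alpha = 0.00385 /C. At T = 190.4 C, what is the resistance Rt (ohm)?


The RTD equation: Rt = R0 * (1 + alpha * T).
Rt = 100 * (1 + 0.00385 * 190.4)
Rt = 100 * (1 + 0.73304)
Rt = 100 * 1.73304
Rt = 173.304 ohm

173.304 ohm


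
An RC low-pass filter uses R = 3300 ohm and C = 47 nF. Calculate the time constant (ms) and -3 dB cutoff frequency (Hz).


Time constant: tau = R * C.
tau = 3300 * 4.70e-08 = 0.0001551 s
tau = 0.1551 ms
Cutoff frequency: fc = 1 / (2*pi*R*C).
fc = 1 / (2*pi*0.0001551) = 1026.14 Hz

tau = 0.1551 ms, fc = 1026.14 Hz


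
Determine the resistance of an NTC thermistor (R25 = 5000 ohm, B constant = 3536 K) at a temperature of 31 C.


NTC thermistor equation: Rt = R25 * exp(B * (1/T - 1/T25)).
T in Kelvin: 304.15 K, T25 = 298.15 K
1/T - 1/T25 = 1/304.15 - 1/298.15 = -6.617e-05
B * (1/T - 1/T25) = 3536 * -6.617e-05 = -0.234
Rt = 5000 * exp(-0.234) = 3957.0 ohm

3957.0 ohm


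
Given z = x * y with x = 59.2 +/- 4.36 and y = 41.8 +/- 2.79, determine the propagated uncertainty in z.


For a product z = x*y, the relative uncertainty is:
uz/z = sqrt((ux/x)^2 + (uy/y)^2)
Relative uncertainties: ux/x = 4.36/59.2 = 0.073649
uy/y = 2.79/41.8 = 0.066746
z = 59.2 * 41.8 = 2474.6
uz = 2474.6 * sqrt(0.073649^2 + 0.066746^2) = 245.957

245.957


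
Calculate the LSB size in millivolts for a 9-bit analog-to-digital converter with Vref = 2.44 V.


The resolution (LSB) of an ADC is Vref / 2^n.
LSB = 2.44 / 2^9
LSB = 2.44 / 512
LSB = 0.00476562 V = 4.765625 mV

4.765625 mV


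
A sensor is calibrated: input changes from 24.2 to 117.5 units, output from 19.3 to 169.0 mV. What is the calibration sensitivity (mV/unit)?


Sensitivity = (y2 - y1) / (x2 - x1).
S = (169.0 - 19.3) / (117.5 - 24.2)
S = 149.7 / 93.3
S = 1.6045 mV/unit

1.6045 mV/unit


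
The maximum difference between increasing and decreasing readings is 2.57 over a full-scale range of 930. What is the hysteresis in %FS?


Hysteresis = (max difference / full scale) * 100%.
H = (2.57 / 930) * 100
H = 0.276 %FS

0.276 %FS


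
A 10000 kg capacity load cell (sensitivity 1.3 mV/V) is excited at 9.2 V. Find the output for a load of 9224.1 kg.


Vout = rated_output * Vex * (load / capacity).
Vout = 1.3 * 9.2 * (9224.1 / 10000)
Vout = 1.3 * 9.2 * 0.92241
Vout = 11.032 mV

11.032 mV


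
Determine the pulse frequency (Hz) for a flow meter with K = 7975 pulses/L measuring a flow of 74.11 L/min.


Frequency = K * Q / 60 (converting L/min to L/s).
f = 7975 * 74.11 / 60
f = 591027.25 / 60
f = 9850.45 Hz

9850.45 Hz


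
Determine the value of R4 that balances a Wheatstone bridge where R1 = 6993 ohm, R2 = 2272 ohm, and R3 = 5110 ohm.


At balance: R1*R4 = R2*R3, so R4 = R2*R3/R1.
R4 = 2272 * 5110 / 6993
R4 = 11609920 / 6993
R4 = 1660.22 ohm

1660.22 ohm


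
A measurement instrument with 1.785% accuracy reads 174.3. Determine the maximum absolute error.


Absolute error = (accuracy% / 100) * reading.
Error = (1.785 / 100) * 174.3
Error = 0.01785 * 174.3
Error = 3.1113

3.1113


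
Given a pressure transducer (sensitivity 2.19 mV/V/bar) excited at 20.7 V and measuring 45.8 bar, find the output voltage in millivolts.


Output = sensitivity * Vex * P.
Vout = 2.19 * 20.7 * 45.8
Vout = 45.333 * 45.8
Vout = 2076.25 mV

2076.25 mV


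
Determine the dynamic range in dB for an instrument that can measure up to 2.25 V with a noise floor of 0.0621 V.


Dynamic range = 20 * log10(Vmax / Vnoise).
DR = 20 * log10(2.25 / 0.0621)
DR = 20 * log10(36.23)
DR = 31.18 dB

31.18 dB


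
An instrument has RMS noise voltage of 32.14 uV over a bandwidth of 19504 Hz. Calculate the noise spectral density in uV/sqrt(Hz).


Noise spectral density = Vrms / sqrt(BW).
NSD = 32.14 / sqrt(19504)
NSD = 32.14 / 139.6567
NSD = 0.2301 uV/sqrt(Hz)

0.2301 uV/sqrt(Hz)


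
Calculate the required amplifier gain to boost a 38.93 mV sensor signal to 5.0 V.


Gain = Vout / Vin (converting to same units).
G = 5.0 V / 38.93 mV
G = 5000.0 mV / 38.93 mV
G = 128.44

128.44


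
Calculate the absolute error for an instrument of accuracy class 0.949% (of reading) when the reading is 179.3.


Absolute error = (accuracy% / 100) * reading.
Error = (0.949 / 100) * 179.3
Error = 0.00949 * 179.3
Error = 1.7016

1.7016


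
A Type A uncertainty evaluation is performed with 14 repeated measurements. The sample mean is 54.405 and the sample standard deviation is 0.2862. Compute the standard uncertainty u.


The standard uncertainty for Type A evaluation is u = s / sqrt(n).
u = 0.2862 / sqrt(14)
u = 0.2862 / 3.7417
u = 0.0765

0.0765


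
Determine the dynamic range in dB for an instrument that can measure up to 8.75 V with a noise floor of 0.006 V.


Dynamic range = 20 * log10(Vmax / Vnoise).
DR = 20 * log10(8.75 / 0.006)
DR = 20 * log10(1458.33)
DR = 63.28 dB

63.28 dB


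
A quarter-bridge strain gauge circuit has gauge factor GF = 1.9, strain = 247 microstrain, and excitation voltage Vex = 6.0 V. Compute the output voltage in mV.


Quarter bridge output: Vout = (GF * epsilon * Vex) / 4.
Vout = (1.9 * 247e-6 * 6.0) / 4
Vout = 0.0028158 / 4 V
Vout = 0.00070395 V = 0.7039 mV

0.7039 mV


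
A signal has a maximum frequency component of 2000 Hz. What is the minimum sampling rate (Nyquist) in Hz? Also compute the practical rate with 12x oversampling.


By Nyquist theorem, fs_min = 2 * fmax.
fs_min = 2 * 2000 = 4000 Hz
Practical rate = 12 * fs_min = 12 * 4000 = 48000 Hz

fs_min = 4000 Hz, fs_practical = 48000 Hz


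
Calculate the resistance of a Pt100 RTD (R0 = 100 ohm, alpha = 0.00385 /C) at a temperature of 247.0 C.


The RTD equation: Rt = R0 * (1 + alpha * T).
Rt = 100 * (1 + 0.00385 * 247.0)
Rt = 100 * (1 + 0.95095)
Rt = 100 * 1.95095
Rt = 195.095 ohm

195.095 ohm


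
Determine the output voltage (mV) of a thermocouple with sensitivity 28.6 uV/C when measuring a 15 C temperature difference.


The thermocouple output V = sensitivity * dT.
V = 28.6 uV/C * 15 C
V = 429.0 uV
V = 0.429 mV

0.429 mV


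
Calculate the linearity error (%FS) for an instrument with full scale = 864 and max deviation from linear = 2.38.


Linearity error = (max deviation / full scale) * 100%.
Linearity = (2.38 / 864) * 100
Linearity = 0.275 %FS

0.275 %FS


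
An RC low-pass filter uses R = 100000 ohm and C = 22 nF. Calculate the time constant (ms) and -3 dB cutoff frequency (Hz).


Time constant: tau = R * C.
tau = 100000 * 2.20e-08 = 0.0022 s
tau = 2.2 ms
Cutoff frequency: fc = 1 / (2*pi*R*C).
fc = 1 / (2*pi*0.0022) = 72.34 Hz

tau = 2.2 ms, fc = 72.34 Hz


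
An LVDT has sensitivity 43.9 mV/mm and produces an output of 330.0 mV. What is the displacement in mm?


Displacement = Vout / sensitivity.
d = 330.0 / 43.9
d = 7.517 mm

7.517 mm


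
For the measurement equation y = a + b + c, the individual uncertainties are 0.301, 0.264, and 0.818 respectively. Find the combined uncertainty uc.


For a sum of independent quantities, uc = sqrt(u1^2 + u2^2 + u3^2).
uc = sqrt(0.301^2 + 0.264^2 + 0.818^2)
uc = sqrt(0.090601 + 0.069696 + 0.669124)
uc = 0.9107

0.9107


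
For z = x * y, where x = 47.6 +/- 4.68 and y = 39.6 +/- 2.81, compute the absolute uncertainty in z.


For a product z = x*y, the relative uncertainty is:
uz/z = sqrt((ux/x)^2 + (uy/y)^2)
Relative uncertainties: ux/x = 4.68/47.6 = 0.098319
uy/y = 2.81/39.6 = 0.07096
z = 47.6 * 39.6 = 1885.0
uz = 1885.0 * sqrt(0.098319^2 + 0.07096^2) = 228.554

228.554


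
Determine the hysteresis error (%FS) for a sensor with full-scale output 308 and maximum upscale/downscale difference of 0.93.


Hysteresis = (max difference / full scale) * 100%.
H = (0.93 / 308) * 100
H = 0.302 %FS

0.302 %FS


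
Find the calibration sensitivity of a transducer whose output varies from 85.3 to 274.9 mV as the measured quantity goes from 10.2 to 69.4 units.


Sensitivity = (y2 - y1) / (x2 - x1).
S = (274.9 - 85.3) / (69.4 - 10.2)
S = 189.6 / 59.2
S = 3.2027 mV/unit

3.2027 mV/unit


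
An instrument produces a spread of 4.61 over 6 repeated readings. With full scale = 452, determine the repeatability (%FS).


Repeatability = (spread / full scale) * 100%.
R = (4.61 / 452) * 100
R = 1.02 %FS

1.02 %FS


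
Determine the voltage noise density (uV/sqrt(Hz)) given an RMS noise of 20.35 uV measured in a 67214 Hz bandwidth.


Noise spectral density = Vrms / sqrt(BW).
NSD = 20.35 / sqrt(67214)
NSD = 20.35 / 259.2566
NSD = 0.0785 uV/sqrt(Hz)

0.0785 uV/sqrt(Hz)


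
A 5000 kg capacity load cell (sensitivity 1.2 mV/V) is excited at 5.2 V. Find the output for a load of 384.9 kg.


Vout = rated_output * Vex * (load / capacity).
Vout = 1.2 * 5.2 * (384.9 / 5000)
Vout = 1.2 * 5.2 * 0.07698
Vout = 0.48 mV

0.48 mV


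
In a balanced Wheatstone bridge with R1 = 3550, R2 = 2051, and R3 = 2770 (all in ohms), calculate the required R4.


At balance: R1*R4 = R2*R3, so R4 = R2*R3/R1.
R4 = 2051 * 2770 / 3550
R4 = 5681270 / 3550
R4 = 1600.36 ohm

1600.36 ohm


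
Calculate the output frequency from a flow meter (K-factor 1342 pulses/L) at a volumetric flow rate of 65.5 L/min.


Frequency = K * Q / 60 (converting L/min to L/s).
f = 1342 * 65.5 / 60
f = 87901.0 / 60
f = 1465.02 Hz

1465.02 Hz


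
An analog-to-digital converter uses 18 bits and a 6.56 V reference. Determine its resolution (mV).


The resolution (LSB) of an ADC is Vref / 2^n.
LSB = 6.56 / 2^18
LSB = 6.56 / 262144
LSB = 2.502e-05 V = 0.02502441 mV

0.02502441 mV


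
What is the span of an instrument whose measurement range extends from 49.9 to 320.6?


Span = upper range - lower range.
Span = 320.6 - (49.9)
Span = 270.7

270.7


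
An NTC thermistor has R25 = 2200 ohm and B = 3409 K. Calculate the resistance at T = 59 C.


NTC thermistor equation: Rt = R25 * exp(B * (1/T - 1/T25)).
T in Kelvin: 332.15 K, T25 = 298.15 K
1/T - 1/T25 = 1/332.15 - 1/298.15 = -0.00034333
B * (1/T - 1/T25) = 3409 * -0.00034333 = -1.1704
Rt = 2200 * exp(-1.1704) = 682.5 ohm

682.5 ohm


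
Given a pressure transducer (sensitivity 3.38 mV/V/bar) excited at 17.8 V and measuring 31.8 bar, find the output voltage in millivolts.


Output = sensitivity * Vex * P.
Vout = 3.38 * 17.8 * 31.8
Vout = 60.164 * 31.8
Vout = 1913.22 mV

1913.22 mV


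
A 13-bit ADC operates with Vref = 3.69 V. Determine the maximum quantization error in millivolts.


The maximum quantization error is +/- LSB/2.
LSB = Vref / 2^n = 3.69 / 8192 = 0.00045044 V
Max error = LSB / 2 = 0.00045044 / 2 = 0.00022522 V
Max error = 0.2252 mV

0.2252 mV


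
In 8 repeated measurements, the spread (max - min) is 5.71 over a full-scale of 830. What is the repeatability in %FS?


Repeatability = (spread / full scale) * 100%.
R = (5.71 / 830) * 100
R = 0.688 %FS

0.688 %FS


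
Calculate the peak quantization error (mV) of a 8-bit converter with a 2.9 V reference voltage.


The maximum quantization error is +/- LSB/2.
LSB = Vref / 2^n = 2.9 / 256 = 0.01132812 V
Max error = LSB / 2 = 0.01132812 / 2 = 0.00566406 V
Max error = 5.6641 mV

5.6641 mV


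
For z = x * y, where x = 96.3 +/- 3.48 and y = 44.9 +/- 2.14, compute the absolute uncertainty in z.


For a product z = x*y, the relative uncertainty is:
uz/z = sqrt((ux/x)^2 + (uy/y)^2)
Relative uncertainties: ux/x = 3.48/96.3 = 0.036137
uy/y = 2.14/44.9 = 0.047661
z = 96.3 * 44.9 = 4323.9
uz = 4323.9 * sqrt(0.036137^2 + 0.047661^2) = 258.62

258.62


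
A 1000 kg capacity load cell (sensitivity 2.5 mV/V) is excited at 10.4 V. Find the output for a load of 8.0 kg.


Vout = rated_output * Vex * (load / capacity).
Vout = 2.5 * 10.4 * (8.0 / 1000)
Vout = 2.5 * 10.4 * 0.008
Vout = 0.208 mV

0.208 mV


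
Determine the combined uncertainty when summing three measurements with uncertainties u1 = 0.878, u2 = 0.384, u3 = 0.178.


For a sum of independent quantities, uc = sqrt(u1^2 + u2^2 + u3^2).
uc = sqrt(0.878^2 + 0.384^2 + 0.178^2)
uc = sqrt(0.770884 + 0.147456 + 0.031684)
uc = 0.9747

0.9747


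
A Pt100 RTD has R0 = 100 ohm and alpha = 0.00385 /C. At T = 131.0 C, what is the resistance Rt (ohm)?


The RTD equation: Rt = R0 * (1 + alpha * T).
Rt = 100 * (1 + 0.00385 * 131.0)
Rt = 100 * (1 + 0.50435)
Rt = 100 * 1.50435
Rt = 150.435 ohm

150.435 ohm


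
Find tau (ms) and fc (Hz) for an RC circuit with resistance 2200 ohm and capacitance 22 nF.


Time constant: tau = R * C.
tau = 2200 * 2.20e-08 = 4.84e-05 s
tau = 0.0484 ms
Cutoff frequency: fc = 1 / (2*pi*R*C).
fc = 1 / (2*pi*4.84e-05) = 3288.33 Hz

tau = 0.0484 ms, fc = 3288.33 Hz


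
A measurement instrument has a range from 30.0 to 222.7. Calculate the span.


Span = upper range - lower range.
Span = 222.7 - (30.0)
Span = 192.7

192.7


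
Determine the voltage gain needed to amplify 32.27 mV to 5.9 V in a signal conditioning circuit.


Gain = Vout / Vin (converting to same units).
G = 5.9 V / 32.27 mV
G = 5900.0 mV / 32.27 mV
G = 182.83

182.83


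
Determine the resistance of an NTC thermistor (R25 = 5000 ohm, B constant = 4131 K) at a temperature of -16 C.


NTC thermistor equation: Rt = R25 * exp(B * (1/T - 1/T25)).
T in Kelvin: 257.15 K, T25 = 298.15 K
1/T - 1/T25 = 1/257.15 - 1/298.15 = 0.00053476
B * (1/T - 1/T25) = 4131 * 0.00053476 = 2.2091
Rt = 5000 * exp(2.2091) = 45538.1 ohm

45538.1 ohm


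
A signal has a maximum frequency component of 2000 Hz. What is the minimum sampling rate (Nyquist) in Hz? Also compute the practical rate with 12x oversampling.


By Nyquist theorem, fs_min = 2 * fmax.
fs_min = 2 * 2000 = 4000 Hz
Practical rate = 12 * fs_min = 12 * 4000 = 48000 Hz

fs_min = 4000 Hz, fs_practical = 48000 Hz


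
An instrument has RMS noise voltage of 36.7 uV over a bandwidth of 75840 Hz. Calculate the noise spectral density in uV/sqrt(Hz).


Noise spectral density = Vrms / sqrt(BW).
NSD = 36.7 / sqrt(75840)
NSD = 36.7 / 275.3906
NSD = 0.1333 uV/sqrt(Hz)

0.1333 uV/sqrt(Hz)


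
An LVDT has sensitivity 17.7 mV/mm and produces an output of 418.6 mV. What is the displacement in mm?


Displacement = Vout / sensitivity.
d = 418.6 / 17.7
d = 23.65 mm

23.65 mm


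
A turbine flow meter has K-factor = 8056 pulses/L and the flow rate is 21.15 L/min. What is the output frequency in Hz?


Frequency = K * Q / 60 (converting L/min to L/s).
f = 8056 * 21.15 / 60
f = 170384.4 / 60
f = 2839.74 Hz

2839.74 Hz


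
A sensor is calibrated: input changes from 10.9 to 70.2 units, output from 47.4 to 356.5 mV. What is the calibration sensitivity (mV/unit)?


Sensitivity = (y2 - y1) / (x2 - x1).
S = (356.5 - 47.4) / (70.2 - 10.9)
S = 309.1 / 59.3
S = 5.2125 mV/unit

5.2125 mV/unit


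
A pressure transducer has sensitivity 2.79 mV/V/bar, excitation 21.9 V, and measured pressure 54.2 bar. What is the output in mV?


Output = sensitivity * Vex * P.
Vout = 2.79 * 21.9 * 54.2
Vout = 61.101 * 54.2
Vout = 3311.67 mV

3311.67 mV


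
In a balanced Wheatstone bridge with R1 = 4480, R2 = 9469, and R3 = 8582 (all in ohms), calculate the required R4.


At balance: R1*R4 = R2*R3, so R4 = R2*R3/R1.
R4 = 9469 * 8582 / 4480
R4 = 81262958 / 4480
R4 = 18139.05 ohm

18139.05 ohm


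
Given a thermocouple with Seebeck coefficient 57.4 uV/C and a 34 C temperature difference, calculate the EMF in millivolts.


The thermocouple output V = sensitivity * dT.
V = 57.4 uV/C * 34 C
V = 1951.6 uV
V = 1.952 mV

1.952 mV


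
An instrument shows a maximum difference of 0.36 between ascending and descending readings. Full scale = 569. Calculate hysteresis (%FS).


Hysteresis = (max difference / full scale) * 100%.
H = (0.36 / 569) * 100
H = 0.063 %FS

0.063 %FS


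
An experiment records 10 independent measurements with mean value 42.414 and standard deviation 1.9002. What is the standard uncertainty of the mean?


The standard uncertainty for Type A evaluation is u = s / sqrt(n).
u = 1.9002 / sqrt(10)
u = 1.9002 / 3.1623
u = 0.6009

0.6009


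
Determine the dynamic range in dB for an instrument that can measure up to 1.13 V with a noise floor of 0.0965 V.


Dynamic range = 20 * log10(Vmax / Vnoise).
DR = 20 * log10(1.13 / 0.0965)
DR = 20 * log10(11.71)
DR = 21.37 dB

21.37 dB


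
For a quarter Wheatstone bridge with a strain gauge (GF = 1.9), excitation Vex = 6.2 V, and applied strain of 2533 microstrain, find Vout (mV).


Quarter bridge output: Vout = (GF * epsilon * Vex) / 4.
Vout = (1.9 * 2533e-6 * 6.2) / 4
Vout = 0.02983874 / 4 V
Vout = 0.00745968 V = 7.4597 mV

7.4597 mV


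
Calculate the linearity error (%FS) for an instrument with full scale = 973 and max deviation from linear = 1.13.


Linearity error = (max deviation / full scale) * 100%.
Linearity = (1.13 / 973) * 100
Linearity = 0.116 %FS

0.116 %FS


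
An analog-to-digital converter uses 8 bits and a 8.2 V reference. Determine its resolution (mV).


The resolution (LSB) of an ADC is Vref / 2^n.
LSB = 8.2 / 2^8
LSB = 8.2 / 256
LSB = 0.03203125 V = 32.03125 mV

32.03125 mV


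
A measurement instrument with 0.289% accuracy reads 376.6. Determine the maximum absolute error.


Absolute error = (accuracy% / 100) * reading.
Error = (0.289 / 100) * 376.6
Error = 0.00289 * 376.6
Error = 1.0884

1.0884


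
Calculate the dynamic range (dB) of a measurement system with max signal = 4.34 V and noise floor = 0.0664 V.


Dynamic range = 20 * log10(Vmax / Vnoise).
DR = 20 * log10(4.34 / 0.0664)
DR = 20 * log10(65.36)
DR = 36.31 dB

36.31 dB


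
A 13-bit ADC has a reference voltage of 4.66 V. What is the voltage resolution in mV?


The resolution (LSB) of an ADC is Vref / 2^n.
LSB = 4.66 / 2^13
LSB = 4.66 / 8192
LSB = 0.00056885 V = 0.56884766 mV

0.56884766 mV


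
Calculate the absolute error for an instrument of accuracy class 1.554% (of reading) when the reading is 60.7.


Absolute error = (accuracy% / 100) * reading.
Error = (1.554 / 100) * 60.7
Error = 0.01554 * 60.7
Error = 0.9433

0.9433


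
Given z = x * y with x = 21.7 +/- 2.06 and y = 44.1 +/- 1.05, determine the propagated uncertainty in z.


For a product z = x*y, the relative uncertainty is:
uz/z = sqrt((ux/x)^2 + (uy/y)^2)
Relative uncertainties: ux/x = 2.06/21.7 = 0.094931
uy/y = 1.05/44.1 = 0.02381
z = 21.7 * 44.1 = 957.0
uz = 957.0 * sqrt(0.094931^2 + 0.02381^2) = 93.66

93.66


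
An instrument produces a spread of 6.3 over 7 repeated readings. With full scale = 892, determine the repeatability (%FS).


Repeatability = (spread / full scale) * 100%.
R = (6.3 / 892) * 100
R = 0.706 %FS

0.706 %FS


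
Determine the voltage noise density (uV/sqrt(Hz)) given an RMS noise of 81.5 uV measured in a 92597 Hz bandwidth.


Noise spectral density = Vrms / sqrt(BW).
NSD = 81.5 / sqrt(92597)
NSD = 81.5 / 304.2976
NSD = 0.2678 uV/sqrt(Hz)

0.2678 uV/sqrt(Hz)


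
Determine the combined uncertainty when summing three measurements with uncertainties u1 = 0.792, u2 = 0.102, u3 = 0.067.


For a sum of independent quantities, uc = sqrt(u1^2 + u2^2 + u3^2).
uc = sqrt(0.792^2 + 0.102^2 + 0.067^2)
uc = sqrt(0.627264 + 0.010404 + 0.004489)
uc = 0.8013

0.8013


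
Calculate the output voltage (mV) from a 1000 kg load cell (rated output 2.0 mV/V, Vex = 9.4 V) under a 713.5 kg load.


Vout = rated_output * Vex * (load / capacity).
Vout = 2.0 * 9.4 * (713.5 / 1000)
Vout = 2.0 * 9.4 * 0.7135
Vout = 13.414 mV

13.414 mV
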